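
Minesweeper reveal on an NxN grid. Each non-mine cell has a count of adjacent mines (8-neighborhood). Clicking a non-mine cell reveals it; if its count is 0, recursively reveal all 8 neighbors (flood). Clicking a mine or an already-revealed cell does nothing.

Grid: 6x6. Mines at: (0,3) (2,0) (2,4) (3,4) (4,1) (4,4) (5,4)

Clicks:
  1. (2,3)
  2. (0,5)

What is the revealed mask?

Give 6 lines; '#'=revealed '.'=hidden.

Answer: ....##
....##
...#..
......
......
......

Derivation:
Click 1 (2,3) count=2: revealed 1 new [(2,3)] -> total=1
Click 2 (0,5) count=0: revealed 4 new [(0,4) (0,5) (1,4) (1,5)] -> total=5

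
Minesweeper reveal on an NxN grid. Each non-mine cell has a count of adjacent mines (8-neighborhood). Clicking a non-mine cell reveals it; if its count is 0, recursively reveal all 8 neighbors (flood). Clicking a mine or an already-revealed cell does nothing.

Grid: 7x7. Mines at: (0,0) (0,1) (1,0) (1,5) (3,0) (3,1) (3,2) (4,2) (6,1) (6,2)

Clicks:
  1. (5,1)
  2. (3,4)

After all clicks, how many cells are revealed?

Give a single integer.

Click 1 (5,1) count=3: revealed 1 new [(5,1)] -> total=1
Click 2 (3,4) count=0: revealed 20 new [(2,3) (2,4) (2,5) (2,6) (3,3) (3,4) (3,5) (3,6) (4,3) (4,4) (4,5) (4,6) (5,3) (5,4) (5,5) (5,6) (6,3) (6,4) (6,5) (6,6)] -> total=21

Answer: 21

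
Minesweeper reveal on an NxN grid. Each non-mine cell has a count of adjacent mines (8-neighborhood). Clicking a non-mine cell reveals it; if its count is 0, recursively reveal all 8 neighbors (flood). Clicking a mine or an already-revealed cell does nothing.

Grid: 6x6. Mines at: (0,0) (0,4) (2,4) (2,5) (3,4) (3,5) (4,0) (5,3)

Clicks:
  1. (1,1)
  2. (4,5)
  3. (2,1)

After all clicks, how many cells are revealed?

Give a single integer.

Click 1 (1,1) count=1: revealed 1 new [(1,1)] -> total=1
Click 2 (4,5) count=2: revealed 1 new [(4,5)] -> total=2
Click 3 (2,1) count=0: revealed 17 new [(0,1) (0,2) (0,3) (1,0) (1,2) (1,3) (2,0) (2,1) (2,2) (2,3) (3,0) (3,1) (3,2) (3,3) (4,1) (4,2) (4,3)] -> total=19

Answer: 19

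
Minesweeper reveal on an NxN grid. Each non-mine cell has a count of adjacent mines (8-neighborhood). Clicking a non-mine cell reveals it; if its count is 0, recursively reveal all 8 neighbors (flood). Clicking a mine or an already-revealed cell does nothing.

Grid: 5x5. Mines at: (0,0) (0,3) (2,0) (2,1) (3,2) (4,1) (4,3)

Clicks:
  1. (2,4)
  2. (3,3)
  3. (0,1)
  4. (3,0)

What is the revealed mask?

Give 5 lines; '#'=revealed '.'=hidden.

Answer: .#...
...##
...##
#..##
.....

Derivation:
Click 1 (2,4) count=0: revealed 6 new [(1,3) (1,4) (2,3) (2,4) (3,3) (3,4)] -> total=6
Click 2 (3,3) count=2: revealed 0 new [(none)] -> total=6
Click 3 (0,1) count=1: revealed 1 new [(0,1)] -> total=7
Click 4 (3,0) count=3: revealed 1 new [(3,0)] -> total=8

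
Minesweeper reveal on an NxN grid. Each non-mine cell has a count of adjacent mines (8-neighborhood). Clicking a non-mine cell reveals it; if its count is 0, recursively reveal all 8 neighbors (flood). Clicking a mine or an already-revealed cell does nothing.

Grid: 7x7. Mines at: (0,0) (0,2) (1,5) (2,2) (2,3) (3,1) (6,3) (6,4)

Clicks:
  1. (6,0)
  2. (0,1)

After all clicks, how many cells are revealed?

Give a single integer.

Answer: 10

Derivation:
Click 1 (6,0) count=0: revealed 9 new [(4,0) (4,1) (4,2) (5,0) (5,1) (5,2) (6,0) (6,1) (6,2)] -> total=9
Click 2 (0,1) count=2: revealed 1 new [(0,1)] -> total=10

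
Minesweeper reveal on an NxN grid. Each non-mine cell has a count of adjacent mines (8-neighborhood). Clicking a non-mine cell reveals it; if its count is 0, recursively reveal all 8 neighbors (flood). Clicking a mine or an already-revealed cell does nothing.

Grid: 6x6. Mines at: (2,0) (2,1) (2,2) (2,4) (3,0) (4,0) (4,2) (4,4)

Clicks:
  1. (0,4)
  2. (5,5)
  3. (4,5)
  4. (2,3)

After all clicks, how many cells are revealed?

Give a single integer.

Answer: 15

Derivation:
Click 1 (0,4) count=0: revealed 12 new [(0,0) (0,1) (0,2) (0,3) (0,4) (0,5) (1,0) (1,1) (1,2) (1,3) (1,4) (1,5)] -> total=12
Click 2 (5,5) count=1: revealed 1 new [(5,5)] -> total=13
Click 3 (4,5) count=1: revealed 1 new [(4,5)] -> total=14
Click 4 (2,3) count=2: revealed 1 new [(2,3)] -> total=15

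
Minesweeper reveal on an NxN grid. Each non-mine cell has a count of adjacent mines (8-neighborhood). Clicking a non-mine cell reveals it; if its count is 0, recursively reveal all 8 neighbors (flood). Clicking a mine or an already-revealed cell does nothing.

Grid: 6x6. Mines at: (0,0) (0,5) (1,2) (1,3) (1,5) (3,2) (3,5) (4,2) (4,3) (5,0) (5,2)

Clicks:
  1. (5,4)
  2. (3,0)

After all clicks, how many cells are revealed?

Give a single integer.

Answer: 9

Derivation:
Click 1 (5,4) count=1: revealed 1 new [(5,4)] -> total=1
Click 2 (3,0) count=0: revealed 8 new [(1,0) (1,1) (2,0) (2,1) (3,0) (3,1) (4,0) (4,1)] -> total=9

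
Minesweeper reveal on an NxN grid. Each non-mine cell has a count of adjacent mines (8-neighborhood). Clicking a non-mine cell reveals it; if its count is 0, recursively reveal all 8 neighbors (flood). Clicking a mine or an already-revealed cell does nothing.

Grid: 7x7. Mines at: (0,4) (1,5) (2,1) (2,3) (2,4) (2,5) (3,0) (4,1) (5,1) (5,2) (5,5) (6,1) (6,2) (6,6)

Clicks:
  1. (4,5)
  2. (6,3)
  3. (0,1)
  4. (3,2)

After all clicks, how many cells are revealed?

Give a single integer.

Answer: 11

Derivation:
Click 1 (4,5) count=1: revealed 1 new [(4,5)] -> total=1
Click 2 (6,3) count=2: revealed 1 new [(6,3)] -> total=2
Click 3 (0,1) count=0: revealed 8 new [(0,0) (0,1) (0,2) (0,3) (1,0) (1,1) (1,2) (1,3)] -> total=10
Click 4 (3,2) count=3: revealed 1 new [(3,2)] -> total=11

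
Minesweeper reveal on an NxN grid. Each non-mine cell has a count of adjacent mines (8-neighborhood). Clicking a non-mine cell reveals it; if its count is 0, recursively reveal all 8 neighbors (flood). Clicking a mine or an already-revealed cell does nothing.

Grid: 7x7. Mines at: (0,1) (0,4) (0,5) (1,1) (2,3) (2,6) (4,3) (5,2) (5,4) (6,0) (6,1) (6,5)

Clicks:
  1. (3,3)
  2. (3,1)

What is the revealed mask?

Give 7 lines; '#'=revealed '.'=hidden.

Click 1 (3,3) count=2: revealed 1 new [(3,3)] -> total=1
Click 2 (3,1) count=0: revealed 11 new [(2,0) (2,1) (2,2) (3,0) (3,1) (3,2) (4,0) (4,1) (4,2) (5,0) (5,1)] -> total=12

Answer: .......
.......
###....
####...
###....
##.....
.......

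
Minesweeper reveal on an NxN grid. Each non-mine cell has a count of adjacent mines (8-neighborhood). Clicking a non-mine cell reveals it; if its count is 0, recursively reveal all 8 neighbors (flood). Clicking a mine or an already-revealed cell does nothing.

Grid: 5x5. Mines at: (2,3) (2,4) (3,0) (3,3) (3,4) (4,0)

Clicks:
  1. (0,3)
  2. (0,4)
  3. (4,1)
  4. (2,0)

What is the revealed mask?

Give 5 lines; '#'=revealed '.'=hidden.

Click 1 (0,3) count=0: revealed 13 new [(0,0) (0,1) (0,2) (0,3) (0,4) (1,0) (1,1) (1,2) (1,3) (1,4) (2,0) (2,1) (2,2)] -> total=13
Click 2 (0,4) count=0: revealed 0 new [(none)] -> total=13
Click 3 (4,1) count=2: revealed 1 new [(4,1)] -> total=14
Click 4 (2,0) count=1: revealed 0 new [(none)] -> total=14

Answer: #####
#####
###..
.....
.#...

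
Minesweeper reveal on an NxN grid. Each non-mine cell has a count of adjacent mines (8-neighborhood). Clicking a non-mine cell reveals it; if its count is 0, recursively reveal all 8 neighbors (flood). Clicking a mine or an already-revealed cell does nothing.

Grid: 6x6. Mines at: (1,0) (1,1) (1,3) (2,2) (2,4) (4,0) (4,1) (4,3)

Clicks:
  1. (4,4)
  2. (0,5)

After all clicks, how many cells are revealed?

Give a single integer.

Answer: 5

Derivation:
Click 1 (4,4) count=1: revealed 1 new [(4,4)] -> total=1
Click 2 (0,5) count=0: revealed 4 new [(0,4) (0,5) (1,4) (1,5)] -> total=5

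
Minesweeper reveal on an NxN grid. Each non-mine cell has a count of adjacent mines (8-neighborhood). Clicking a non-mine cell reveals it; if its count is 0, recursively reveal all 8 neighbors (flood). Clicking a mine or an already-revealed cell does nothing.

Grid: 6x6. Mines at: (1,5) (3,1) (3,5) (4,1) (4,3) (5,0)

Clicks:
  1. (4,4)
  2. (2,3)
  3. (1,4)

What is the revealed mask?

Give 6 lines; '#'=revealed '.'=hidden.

Answer: #####.
#####.
#####.
..###.
....#.
......

Derivation:
Click 1 (4,4) count=2: revealed 1 new [(4,4)] -> total=1
Click 2 (2,3) count=0: revealed 18 new [(0,0) (0,1) (0,2) (0,3) (0,4) (1,0) (1,1) (1,2) (1,3) (1,4) (2,0) (2,1) (2,2) (2,3) (2,4) (3,2) (3,3) (3,4)] -> total=19
Click 3 (1,4) count=1: revealed 0 new [(none)] -> total=19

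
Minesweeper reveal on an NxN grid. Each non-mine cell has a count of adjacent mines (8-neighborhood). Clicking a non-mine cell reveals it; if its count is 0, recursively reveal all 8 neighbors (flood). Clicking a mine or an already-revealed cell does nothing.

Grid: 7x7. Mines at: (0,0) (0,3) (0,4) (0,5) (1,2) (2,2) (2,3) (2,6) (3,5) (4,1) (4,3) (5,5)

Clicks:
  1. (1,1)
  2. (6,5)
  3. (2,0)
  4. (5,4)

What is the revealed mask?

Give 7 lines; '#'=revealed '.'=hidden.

Answer: .......
##.....
##.....
##.....
.......
....#..
.....#.

Derivation:
Click 1 (1,1) count=3: revealed 1 new [(1,1)] -> total=1
Click 2 (6,5) count=1: revealed 1 new [(6,5)] -> total=2
Click 3 (2,0) count=0: revealed 5 new [(1,0) (2,0) (2,1) (3,0) (3,1)] -> total=7
Click 4 (5,4) count=2: revealed 1 new [(5,4)] -> total=8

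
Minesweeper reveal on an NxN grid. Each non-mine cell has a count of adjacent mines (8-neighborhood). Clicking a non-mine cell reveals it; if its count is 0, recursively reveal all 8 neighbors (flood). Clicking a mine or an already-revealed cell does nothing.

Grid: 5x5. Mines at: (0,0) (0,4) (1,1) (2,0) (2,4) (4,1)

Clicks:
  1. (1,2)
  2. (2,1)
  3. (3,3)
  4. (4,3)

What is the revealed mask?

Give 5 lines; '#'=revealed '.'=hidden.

Answer: .....
..#..
.#...
..###
..###

Derivation:
Click 1 (1,2) count=1: revealed 1 new [(1,2)] -> total=1
Click 2 (2,1) count=2: revealed 1 new [(2,1)] -> total=2
Click 3 (3,3) count=1: revealed 1 new [(3,3)] -> total=3
Click 4 (4,3) count=0: revealed 5 new [(3,2) (3,4) (4,2) (4,3) (4,4)] -> total=8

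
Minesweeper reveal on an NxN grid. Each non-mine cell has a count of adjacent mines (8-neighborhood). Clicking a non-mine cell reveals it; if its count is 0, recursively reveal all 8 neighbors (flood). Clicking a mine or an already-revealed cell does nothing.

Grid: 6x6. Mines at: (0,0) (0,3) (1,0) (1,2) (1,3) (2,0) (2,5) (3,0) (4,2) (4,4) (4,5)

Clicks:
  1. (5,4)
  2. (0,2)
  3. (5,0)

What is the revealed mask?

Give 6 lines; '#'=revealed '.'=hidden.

Answer: ..#...
......
......
......
##....
##..#.

Derivation:
Click 1 (5,4) count=2: revealed 1 new [(5,4)] -> total=1
Click 2 (0,2) count=3: revealed 1 new [(0,2)] -> total=2
Click 3 (5,0) count=0: revealed 4 new [(4,0) (4,1) (5,0) (5,1)] -> total=6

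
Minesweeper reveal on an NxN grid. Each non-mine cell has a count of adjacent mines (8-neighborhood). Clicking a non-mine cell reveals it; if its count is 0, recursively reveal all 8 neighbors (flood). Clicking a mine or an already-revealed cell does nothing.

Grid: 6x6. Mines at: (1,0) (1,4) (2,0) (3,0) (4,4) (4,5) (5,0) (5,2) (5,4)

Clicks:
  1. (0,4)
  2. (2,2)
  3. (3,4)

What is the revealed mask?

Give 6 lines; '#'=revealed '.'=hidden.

Answer: .####.
.###..
.###..
.####.
.###..
......

Derivation:
Click 1 (0,4) count=1: revealed 1 new [(0,4)] -> total=1
Click 2 (2,2) count=0: revealed 15 new [(0,1) (0,2) (0,3) (1,1) (1,2) (1,3) (2,1) (2,2) (2,3) (3,1) (3,2) (3,3) (4,1) (4,2) (4,3)] -> total=16
Click 3 (3,4) count=2: revealed 1 new [(3,4)] -> total=17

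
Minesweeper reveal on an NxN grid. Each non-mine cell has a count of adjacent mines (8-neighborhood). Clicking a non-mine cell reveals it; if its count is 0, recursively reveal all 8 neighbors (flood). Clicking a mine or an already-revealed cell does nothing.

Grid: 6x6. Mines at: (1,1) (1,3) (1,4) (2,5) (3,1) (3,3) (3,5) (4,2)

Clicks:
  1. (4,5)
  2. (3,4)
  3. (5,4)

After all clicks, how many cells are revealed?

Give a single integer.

Click 1 (4,5) count=1: revealed 1 new [(4,5)] -> total=1
Click 2 (3,4) count=3: revealed 1 new [(3,4)] -> total=2
Click 3 (5,4) count=0: revealed 5 new [(4,3) (4,4) (5,3) (5,4) (5,5)] -> total=7

Answer: 7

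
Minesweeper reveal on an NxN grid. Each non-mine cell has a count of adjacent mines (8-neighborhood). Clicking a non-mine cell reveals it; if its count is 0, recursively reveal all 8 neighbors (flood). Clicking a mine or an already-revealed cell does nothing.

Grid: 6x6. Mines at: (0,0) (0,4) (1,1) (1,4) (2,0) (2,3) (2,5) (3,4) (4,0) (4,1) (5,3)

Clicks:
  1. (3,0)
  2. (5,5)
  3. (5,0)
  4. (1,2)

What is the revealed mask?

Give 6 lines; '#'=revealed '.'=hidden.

Click 1 (3,0) count=3: revealed 1 new [(3,0)] -> total=1
Click 2 (5,5) count=0: revealed 4 new [(4,4) (4,5) (5,4) (5,5)] -> total=5
Click 3 (5,0) count=2: revealed 1 new [(5,0)] -> total=6
Click 4 (1,2) count=2: revealed 1 new [(1,2)] -> total=7

Answer: ......
..#...
......
#.....
....##
#...##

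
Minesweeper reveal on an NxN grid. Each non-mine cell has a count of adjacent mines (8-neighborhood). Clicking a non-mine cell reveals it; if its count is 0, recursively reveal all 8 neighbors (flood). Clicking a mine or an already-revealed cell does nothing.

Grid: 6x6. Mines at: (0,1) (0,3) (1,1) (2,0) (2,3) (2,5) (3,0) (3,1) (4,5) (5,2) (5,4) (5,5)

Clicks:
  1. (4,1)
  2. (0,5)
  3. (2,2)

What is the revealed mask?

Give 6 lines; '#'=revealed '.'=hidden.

Answer: ....##
....##
..#...
......
.#....
......

Derivation:
Click 1 (4,1) count=3: revealed 1 new [(4,1)] -> total=1
Click 2 (0,5) count=0: revealed 4 new [(0,4) (0,5) (1,4) (1,5)] -> total=5
Click 3 (2,2) count=3: revealed 1 new [(2,2)] -> total=6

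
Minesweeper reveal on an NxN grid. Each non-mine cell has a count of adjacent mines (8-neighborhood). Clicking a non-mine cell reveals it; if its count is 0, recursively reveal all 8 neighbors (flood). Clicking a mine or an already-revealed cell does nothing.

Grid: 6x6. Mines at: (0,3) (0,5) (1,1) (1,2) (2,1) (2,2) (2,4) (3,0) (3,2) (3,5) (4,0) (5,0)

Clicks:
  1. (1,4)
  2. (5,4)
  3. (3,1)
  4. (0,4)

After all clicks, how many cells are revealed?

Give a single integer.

Answer: 13

Derivation:
Click 1 (1,4) count=3: revealed 1 new [(1,4)] -> total=1
Click 2 (5,4) count=0: revealed 10 new [(4,1) (4,2) (4,3) (4,4) (4,5) (5,1) (5,2) (5,3) (5,4) (5,5)] -> total=11
Click 3 (3,1) count=5: revealed 1 new [(3,1)] -> total=12
Click 4 (0,4) count=2: revealed 1 new [(0,4)] -> total=13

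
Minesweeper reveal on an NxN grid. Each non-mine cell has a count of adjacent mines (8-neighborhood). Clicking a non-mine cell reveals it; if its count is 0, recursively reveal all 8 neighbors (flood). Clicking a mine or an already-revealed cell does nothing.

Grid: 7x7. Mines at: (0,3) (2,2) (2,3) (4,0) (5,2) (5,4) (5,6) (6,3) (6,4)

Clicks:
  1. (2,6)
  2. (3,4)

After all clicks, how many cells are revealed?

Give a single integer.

Answer: 15

Derivation:
Click 1 (2,6) count=0: revealed 15 new [(0,4) (0,5) (0,6) (1,4) (1,5) (1,6) (2,4) (2,5) (2,6) (3,4) (3,5) (3,6) (4,4) (4,5) (4,6)] -> total=15
Click 2 (3,4) count=1: revealed 0 new [(none)] -> total=15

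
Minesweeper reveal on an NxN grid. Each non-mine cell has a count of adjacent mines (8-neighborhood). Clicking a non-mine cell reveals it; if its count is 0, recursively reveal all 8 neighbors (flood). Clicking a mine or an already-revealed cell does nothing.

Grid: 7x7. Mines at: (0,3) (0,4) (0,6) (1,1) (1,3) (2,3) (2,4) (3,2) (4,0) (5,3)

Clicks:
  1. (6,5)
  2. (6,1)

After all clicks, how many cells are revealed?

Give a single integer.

Answer: 22

Derivation:
Click 1 (6,5) count=0: revealed 16 new [(1,5) (1,6) (2,5) (2,6) (3,4) (3,5) (3,6) (4,4) (4,5) (4,6) (5,4) (5,5) (5,6) (6,4) (6,5) (6,6)] -> total=16
Click 2 (6,1) count=0: revealed 6 new [(5,0) (5,1) (5,2) (6,0) (6,1) (6,2)] -> total=22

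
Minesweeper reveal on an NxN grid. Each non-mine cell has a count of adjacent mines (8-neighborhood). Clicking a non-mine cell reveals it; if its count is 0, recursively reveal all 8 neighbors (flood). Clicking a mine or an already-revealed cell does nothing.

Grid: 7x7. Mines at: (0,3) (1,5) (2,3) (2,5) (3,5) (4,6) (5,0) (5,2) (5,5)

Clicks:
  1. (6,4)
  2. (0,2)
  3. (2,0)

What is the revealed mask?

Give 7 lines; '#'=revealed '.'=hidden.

Click 1 (6,4) count=1: revealed 1 new [(6,4)] -> total=1
Click 2 (0,2) count=1: revealed 1 new [(0,2)] -> total=2
Click 3 (2,0) count=0: revealed 14 new [(0,0) (0,1) (1,0) (1,1) (1,2) (2,0) (2,1) (2,2) (3,0) (3,1) (3,2) (4,0) (4,1) (4,2)] -> total=16

Answer: ###....
###....
###....
###....
###....
.......
....#..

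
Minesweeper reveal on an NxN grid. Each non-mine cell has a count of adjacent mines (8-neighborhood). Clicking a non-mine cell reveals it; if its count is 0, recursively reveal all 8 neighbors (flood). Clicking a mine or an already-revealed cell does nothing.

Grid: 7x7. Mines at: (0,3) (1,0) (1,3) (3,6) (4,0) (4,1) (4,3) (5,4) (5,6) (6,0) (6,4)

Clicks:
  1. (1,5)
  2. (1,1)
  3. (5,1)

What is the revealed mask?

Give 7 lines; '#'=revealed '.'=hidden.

Click 1 (1,5) count=0: revealed 9 new [(0,4) (0,5) (0,6) (1,4) (1,5) (1,6) (2,4) (2,5) (2,6)] -> total=9
Click 2 (1,1) count=1: revealed 1 new [(1,1)] -> total=10
Click 3 (5,1) count=3: revealed 1 new [(5,1)] -> total=11

Answer: ....###
.#..###
....###
.......
.......
.#.....
.......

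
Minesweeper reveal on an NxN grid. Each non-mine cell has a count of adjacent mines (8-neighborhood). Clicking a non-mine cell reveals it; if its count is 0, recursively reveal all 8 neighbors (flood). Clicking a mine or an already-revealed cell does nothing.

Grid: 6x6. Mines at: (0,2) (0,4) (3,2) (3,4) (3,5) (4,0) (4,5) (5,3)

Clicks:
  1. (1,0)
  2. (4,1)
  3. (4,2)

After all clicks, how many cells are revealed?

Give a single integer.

Click 1 (1,0) count=0: revealed 8 new [(0,0) (0,1) (1,0) (1,1) (2,0) (2,1) (3,0) (3,1)] -> total=8
Click 2 (4,1) count=2: revealed 1 new [(4,1)] -> total=9
Click 3 (4,2) count=2: revealed 1 new [(4,2)] -> total=10

Answer: 10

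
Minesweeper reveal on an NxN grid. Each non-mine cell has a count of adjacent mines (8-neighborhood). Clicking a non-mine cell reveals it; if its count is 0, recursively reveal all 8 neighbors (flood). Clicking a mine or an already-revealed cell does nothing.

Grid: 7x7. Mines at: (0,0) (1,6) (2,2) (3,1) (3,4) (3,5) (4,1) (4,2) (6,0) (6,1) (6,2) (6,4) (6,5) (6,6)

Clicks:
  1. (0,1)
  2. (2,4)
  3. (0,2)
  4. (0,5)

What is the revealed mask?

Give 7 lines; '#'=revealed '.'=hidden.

Click 1 (0,1) count=1: revealed 1 new [(0,1)] -> total=1
Click 2 (2,4) count=2: revealed 1 new [(2,4)] -> total=2
Click 3 (0,2) count=0: revealed 11 new [(0,2) (0,3) (0,4) (0,5) (1,1) (1,2) (1,3) (1,4) (1,5) (2,3) (2,5)] -> total=13
Click 4 (0,5) count=1: revealed 0 new [(none)] -> total=13

Answer: .#####.
.#####.
...###.
.......
.......
.......
.......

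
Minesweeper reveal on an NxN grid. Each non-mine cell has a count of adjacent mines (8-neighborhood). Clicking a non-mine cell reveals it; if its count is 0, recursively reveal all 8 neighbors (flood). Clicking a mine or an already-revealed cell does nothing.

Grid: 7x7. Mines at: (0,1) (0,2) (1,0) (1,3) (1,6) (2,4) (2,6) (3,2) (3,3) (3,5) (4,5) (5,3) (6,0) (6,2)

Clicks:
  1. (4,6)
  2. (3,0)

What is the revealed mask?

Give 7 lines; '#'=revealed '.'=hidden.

Answer: .......
.......
##.....
##.....
##....#
##.....
.......

Derivation:
Click 1 (4,6) count=2: revealed 1 new [(4,6)] -> total=1
Click 2 (3,0) count=0: revealed 8 new [(2,0) (2,1) (3,0) (3,1) (4,0) (4,1) (5,0) (5,1)] -> total=9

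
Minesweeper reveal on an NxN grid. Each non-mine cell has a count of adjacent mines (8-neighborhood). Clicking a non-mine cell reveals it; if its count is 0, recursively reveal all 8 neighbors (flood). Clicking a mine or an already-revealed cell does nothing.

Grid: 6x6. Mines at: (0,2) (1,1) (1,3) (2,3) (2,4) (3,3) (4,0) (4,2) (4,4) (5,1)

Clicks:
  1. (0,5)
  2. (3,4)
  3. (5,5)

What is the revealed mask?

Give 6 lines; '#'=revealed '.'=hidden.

Answer: ....##
....##
......
....#.
......
.....#

Derivation:
Click 1 (0,5) count=0: revealed 4 new [(0,4) (0,5) (1,4) (1,5)] -> total=4
Click 2 (3,4) count=4: revealed 1 new [(3,4)] -> total=5
Click 3 (5,5) count=1: revealed 1 new [(5,5)] -> total=6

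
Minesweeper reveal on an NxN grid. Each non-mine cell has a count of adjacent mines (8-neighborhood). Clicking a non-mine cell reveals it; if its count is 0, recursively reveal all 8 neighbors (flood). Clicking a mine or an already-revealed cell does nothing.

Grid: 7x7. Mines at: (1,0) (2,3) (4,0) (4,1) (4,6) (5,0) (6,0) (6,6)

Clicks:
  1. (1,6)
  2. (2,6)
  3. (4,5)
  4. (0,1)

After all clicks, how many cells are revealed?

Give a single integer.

Answer: 19

Derivation:
Click 1 (1,6) count=0: revealed 18 new [(0,1) (0,2) (0,3) (0,4) (0,5) (0,6) (1,1) (1,2) (1,3) (1,4) (1,5) (1,6) (2,4) (2,5) (2,6) (3,4) (3,5) (3,6)] -> total=18
Click 2 (2,6) count=0: revealed 0 new [(none)] -> total=18
Click 3 (4,5) count=1: revealed 1 new [(4,5)] -> total=19
Click 4 (0,1) count=1: revealed 0 new [(none)] -> total=19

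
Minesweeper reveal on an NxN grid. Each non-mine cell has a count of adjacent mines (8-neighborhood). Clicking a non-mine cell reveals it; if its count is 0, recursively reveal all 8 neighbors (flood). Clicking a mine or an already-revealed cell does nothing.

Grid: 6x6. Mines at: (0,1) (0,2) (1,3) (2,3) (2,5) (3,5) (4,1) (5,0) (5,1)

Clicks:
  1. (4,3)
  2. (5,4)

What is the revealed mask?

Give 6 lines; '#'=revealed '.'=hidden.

Answer: ......
......
......
..###.
..####
..####

Derivation:
Click 1 (4,3) count=0: revealed 11 new [(3,2) (3,3) (3,4) (4,2) (4,3) (4,4) (4,5) (5,2) (5,3) (5,4) (5,5)] -> total=11
Click 2 (5,4) count=0: revealed 0 new [(none)] -> total=11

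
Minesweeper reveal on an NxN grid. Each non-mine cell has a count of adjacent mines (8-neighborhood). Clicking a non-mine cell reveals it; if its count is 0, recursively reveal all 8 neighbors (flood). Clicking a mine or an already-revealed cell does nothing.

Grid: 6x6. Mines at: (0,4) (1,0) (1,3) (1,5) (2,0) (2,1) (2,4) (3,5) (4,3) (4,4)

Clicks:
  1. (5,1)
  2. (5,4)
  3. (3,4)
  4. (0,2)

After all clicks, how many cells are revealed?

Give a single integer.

Answer: 12

Derivation:
Click 1 (5,1) count=0: revealed 9 new [(3,0) (3,1) (3,2) (4,0) (4,1) (4,2) (5,0) (5,1) (5,2)] -> total=9
Click 2 (5,4) count=2: revealed 1 new [(5,4)] -> total=10
Click 3 (3,4) count=4: revealed 1 new [(3,4)] -> total=11
Click 4 (0,2) count=1: revealed 1 new [(0,2)] -> total=12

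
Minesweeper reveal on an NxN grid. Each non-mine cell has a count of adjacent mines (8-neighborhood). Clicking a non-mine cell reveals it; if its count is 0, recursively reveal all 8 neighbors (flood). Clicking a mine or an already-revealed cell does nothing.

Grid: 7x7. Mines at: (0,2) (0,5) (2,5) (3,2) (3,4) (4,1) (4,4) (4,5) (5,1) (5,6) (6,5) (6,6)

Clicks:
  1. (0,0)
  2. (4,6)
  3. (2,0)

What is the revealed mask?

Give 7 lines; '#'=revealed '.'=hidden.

Answer: ##.....
##.....
##.....
##.....
......#
.......
.......

Derivation:
Click 1 (0,0) count=0: revealed 8 new [(0,0) (0,1) (1,0) (1,1) (2,0) (2,1) (3,0) (3,1)] -> total=8
Click 2 (4,6) count=2: revealed 1 new [(4,6)] -> total=9
Click 3 (2,0) count=0: revealed 0 new [(none)] -> total=9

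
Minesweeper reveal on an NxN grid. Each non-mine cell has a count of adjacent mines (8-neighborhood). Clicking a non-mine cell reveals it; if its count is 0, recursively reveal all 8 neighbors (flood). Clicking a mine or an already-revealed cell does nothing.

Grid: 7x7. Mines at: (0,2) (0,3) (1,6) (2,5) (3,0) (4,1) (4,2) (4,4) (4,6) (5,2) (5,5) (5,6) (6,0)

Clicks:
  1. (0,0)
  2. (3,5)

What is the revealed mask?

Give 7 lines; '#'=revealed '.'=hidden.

Answer: ##.....
##.....
##.....
.....#.
.......
.......
.......

Derivation:
Click 1 (0,0) count=0: revealed 6 new [(0,0) (0,1) (1,0) (1,1) (2,0) (2,1)] -> total=6
Click 2 (3,5) count=3: revealed 1 new [(3,5)] -> total=7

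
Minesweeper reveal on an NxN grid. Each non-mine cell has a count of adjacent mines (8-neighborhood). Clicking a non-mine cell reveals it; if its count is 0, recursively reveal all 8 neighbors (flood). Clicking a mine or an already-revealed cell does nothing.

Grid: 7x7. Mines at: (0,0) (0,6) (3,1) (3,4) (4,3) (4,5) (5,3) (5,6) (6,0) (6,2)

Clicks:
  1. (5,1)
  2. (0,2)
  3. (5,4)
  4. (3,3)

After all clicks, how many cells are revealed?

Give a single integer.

Click 1 (5,1) count=2: revealed 1 new [(5,1)] -> total=1
Click 2 (0,2) count=0: revealed 15 new [(0,1) (0,2) (0,3) (0,4) (0,5) (1,1) (1,2) (1,3) (1,4) (1,5) (2,1) (2,2) (2,3) (2,4) (2,5)] -> total=16
Click 3 (5,4) count=3: revealed 1 new [(5,4)] -> total=17
Click 4 (3,3) count=2: revealed 1 new [(3,3)] -> total=18

Answer: 18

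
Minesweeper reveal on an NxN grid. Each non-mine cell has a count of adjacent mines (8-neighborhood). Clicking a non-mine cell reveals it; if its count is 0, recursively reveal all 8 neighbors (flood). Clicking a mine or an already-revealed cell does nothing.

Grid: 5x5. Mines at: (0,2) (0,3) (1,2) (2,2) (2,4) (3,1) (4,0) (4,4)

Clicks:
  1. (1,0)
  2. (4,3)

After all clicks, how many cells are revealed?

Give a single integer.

Click 1 (1,0) count=0: revealed 6 new [(0,0) (0,1) (1,0) (1,1) (2,0) (2,1)] -> total=6
Click 2 (4,3) count=1: revealed 1 new [(4,3)] -> total=7

Answer: 7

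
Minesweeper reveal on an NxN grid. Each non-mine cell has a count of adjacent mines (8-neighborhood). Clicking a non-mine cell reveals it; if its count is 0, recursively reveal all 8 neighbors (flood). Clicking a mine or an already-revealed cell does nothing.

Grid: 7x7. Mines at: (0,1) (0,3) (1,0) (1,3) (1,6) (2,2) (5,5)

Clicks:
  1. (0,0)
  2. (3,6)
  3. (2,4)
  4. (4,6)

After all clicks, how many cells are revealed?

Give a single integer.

Click 1 (0,0) count=2: revealed 1 new [(0,0)] -> total=1
Click 2 (3,6) count=0: revealed 30 new [(2,0) (2,1) (2,3) (2,4) (2,5) (2,6) (3,0) (3,1) (3,2) (3,3) (3,4) (3,5) (3,6) (4,0) (4,1) (4,2) (4,3) (4,4) (4,5) (4,6) (5,0) (5,1) (5,2) (5,3) (5,4) (6,0) (6,1) (6,2) (6,3) (6,4)] -> total=31
Click 3 (2,4) count=1: revealed 0 new [(none)] -> total=31
Click 4 (4,6) count=1: revealed 0 new [(none)] -> total=31

Answer: 31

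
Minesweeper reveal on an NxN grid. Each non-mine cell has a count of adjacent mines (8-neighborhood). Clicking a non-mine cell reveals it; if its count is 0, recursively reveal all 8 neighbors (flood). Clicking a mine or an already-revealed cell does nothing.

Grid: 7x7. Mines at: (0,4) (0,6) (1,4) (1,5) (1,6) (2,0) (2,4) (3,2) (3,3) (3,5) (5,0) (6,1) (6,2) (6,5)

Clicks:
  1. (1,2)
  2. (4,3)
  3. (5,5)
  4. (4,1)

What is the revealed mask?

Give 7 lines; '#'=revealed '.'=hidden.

Answer: ####...
####...
.###...
.......
.#.#...
.....#.
.......

Derivation:
Click 1 (1,2) count=0: revealed 11 new [(0,0) (0,1) (0,2) (0,3) (1,0) (1,1) (1,2) (1,3) (2,1) (2,2) (2,3)] -> total=11
Click 2 (4,3) count=2: revealed 1 new [(4,3)] -> total=12
Click 3 (5,5) count=1: revealed 1 new [(5,5)] -> total=13
Click 4 (4,1) count=2: revealed 1 new [(4,1)] -> total=14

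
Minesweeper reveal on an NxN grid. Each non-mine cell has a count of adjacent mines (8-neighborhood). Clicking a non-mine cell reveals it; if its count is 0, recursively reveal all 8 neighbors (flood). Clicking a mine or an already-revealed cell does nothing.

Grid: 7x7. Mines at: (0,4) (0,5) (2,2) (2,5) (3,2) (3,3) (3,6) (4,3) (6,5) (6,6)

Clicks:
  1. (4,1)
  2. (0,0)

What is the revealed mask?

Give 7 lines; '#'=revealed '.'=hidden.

Answer: ####...
####...
##.....
##.....
###....
#####..
#####..

Derivation:
Click 1 (4,1) count=1: revealed 1 new [(4,1)] -> total=1
Click 2 (0,0) count=0: revealed 24 new [(0,0) (0,1) (0,2) (0,3) (1,0) (1,1) (1,2) (1,3) (2,0) (2,1) (3,0) (3,1) (4,0) (4,2) (5,0) (5,1) (5,2) (5,3) (5,4) (6,0) (6,1) (6,2) (6,3) (6,4)] -> total=25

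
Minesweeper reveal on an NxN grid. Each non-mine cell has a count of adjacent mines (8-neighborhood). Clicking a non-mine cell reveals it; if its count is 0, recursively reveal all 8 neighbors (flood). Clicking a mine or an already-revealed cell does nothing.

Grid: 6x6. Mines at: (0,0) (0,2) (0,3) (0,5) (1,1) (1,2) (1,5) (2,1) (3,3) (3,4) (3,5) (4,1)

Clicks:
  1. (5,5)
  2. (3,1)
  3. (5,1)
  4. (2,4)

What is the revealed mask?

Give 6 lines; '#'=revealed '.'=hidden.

Click 1 (5,5) count=0: revealed 8 new [(4,2) (4,3) (4,4) (4,5) (5,2) (5,3) (5,4) (5,5)] -> total=8
Click 2 (3,1) count=2: revealed 1 new [(3,1)] -> total=9
Click 3 (5,1) count=1: revealed 1 new [(5,1)] -> total=10
Click 4 (2,4) count=4: revealed 1 new [(2,4)] -> total=11

Answer: ......
......
....#.
.#....
..####
.#####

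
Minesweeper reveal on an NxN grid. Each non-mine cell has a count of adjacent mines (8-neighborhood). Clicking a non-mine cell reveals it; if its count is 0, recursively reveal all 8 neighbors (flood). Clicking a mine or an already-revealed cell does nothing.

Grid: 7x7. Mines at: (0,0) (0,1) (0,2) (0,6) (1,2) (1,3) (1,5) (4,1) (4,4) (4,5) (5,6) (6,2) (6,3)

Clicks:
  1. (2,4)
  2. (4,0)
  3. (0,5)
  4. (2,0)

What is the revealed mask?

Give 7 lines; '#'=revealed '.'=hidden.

Click 1 (2,4) count=2: revealed 1 new [(2,4)] -> total=1
Click 2 (4,0) count=1: revealed 1 new [(4,0)] -> total=2
Click 3 (0,5) count=2: revealed 1 new [(0,5)] -> total=3
Click 4 (2,0) count=0: revealed 6 new [(1,0) (1,1) (2,0) (2,1) (3,0) (3,1)] -> total=9

Answer: .....#.
##.....
##..#..
##.....
#......
.......
.......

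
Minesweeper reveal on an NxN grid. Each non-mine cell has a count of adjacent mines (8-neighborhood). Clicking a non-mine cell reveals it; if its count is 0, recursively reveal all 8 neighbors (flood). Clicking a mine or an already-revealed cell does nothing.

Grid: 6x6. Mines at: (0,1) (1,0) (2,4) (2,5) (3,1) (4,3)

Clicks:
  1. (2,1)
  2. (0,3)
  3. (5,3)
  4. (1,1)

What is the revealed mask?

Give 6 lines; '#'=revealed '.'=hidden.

Answer: ..####
.#####
.#....
......
......
...#..

Derivation:
Click 1 (2,1) count=2: revealed 1 new [(2,1)] -> total=1
Click 2 (0,3) count=0: revealed 8 new [(0,2) (0,3) (0,4) (0,5) (1,2) (1,3) (1,4) (1,5)] -> total=9
Click 3 (5,3) count=1: revealed 1 new [(5,3)] -> total=10
Click 4 (1,1) count=2: revealed 1 new [(1,1)] -> total=11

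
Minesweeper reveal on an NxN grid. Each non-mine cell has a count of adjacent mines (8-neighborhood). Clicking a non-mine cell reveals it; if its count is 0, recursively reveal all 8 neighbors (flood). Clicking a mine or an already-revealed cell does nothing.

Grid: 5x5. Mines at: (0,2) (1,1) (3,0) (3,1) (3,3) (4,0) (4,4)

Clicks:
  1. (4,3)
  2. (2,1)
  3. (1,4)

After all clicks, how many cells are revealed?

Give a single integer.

Click 1 (4,3) count=2: revealed 1 new [(4,3)] -> total=1
Click 2 (2,1) count=3: revealed 1 new [(2,1)] -> total=2
Click 3 (1,4) count=0: revealed 6 new [(0,3) (0,4) (1,3) (1,4) (2,3) (2,4)] -> total=8

Answer: 8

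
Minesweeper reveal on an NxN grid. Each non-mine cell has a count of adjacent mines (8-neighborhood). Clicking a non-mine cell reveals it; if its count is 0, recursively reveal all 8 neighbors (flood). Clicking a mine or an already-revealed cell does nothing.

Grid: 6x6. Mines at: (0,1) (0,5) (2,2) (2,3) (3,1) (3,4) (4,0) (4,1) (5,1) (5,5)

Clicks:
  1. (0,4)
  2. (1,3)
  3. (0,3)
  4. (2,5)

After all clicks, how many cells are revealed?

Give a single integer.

Click 1 (0,4) count=1: revealed 1 new [(0,4)] -> total=1
Click 2 (1,3) count=2: revealed 1 new [(1,3)] -> total=2
Click 3 (0,3) count=0: revealed 4 new [(0,2) (0,3) (1,2) (1,4)] -> total=6
Click 4 (2,5) count=1: revealed 1 new [(2,5)] -> total=7

Answer: 7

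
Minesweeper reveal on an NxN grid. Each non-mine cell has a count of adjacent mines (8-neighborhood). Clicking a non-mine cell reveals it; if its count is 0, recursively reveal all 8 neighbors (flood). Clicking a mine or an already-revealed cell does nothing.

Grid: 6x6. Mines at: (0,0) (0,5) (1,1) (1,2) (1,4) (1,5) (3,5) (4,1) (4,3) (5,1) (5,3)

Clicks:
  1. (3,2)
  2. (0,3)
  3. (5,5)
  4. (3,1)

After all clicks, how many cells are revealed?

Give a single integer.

Answer: 7

Derivation:
Click 1 (3,2) count=2: revealed 1 new [(3,2)] -> total=1
Click 2 (0,3) count=2: revealed 1 new [(0,3)] -> total=2
Click 3 (5,5) count=0: revealed 4 new [(4,4) (4,5) (5,4) (5,5)] -> total=6
Click 4 (3,1) count=1: revealed 1 new [(3,1)] -> total=7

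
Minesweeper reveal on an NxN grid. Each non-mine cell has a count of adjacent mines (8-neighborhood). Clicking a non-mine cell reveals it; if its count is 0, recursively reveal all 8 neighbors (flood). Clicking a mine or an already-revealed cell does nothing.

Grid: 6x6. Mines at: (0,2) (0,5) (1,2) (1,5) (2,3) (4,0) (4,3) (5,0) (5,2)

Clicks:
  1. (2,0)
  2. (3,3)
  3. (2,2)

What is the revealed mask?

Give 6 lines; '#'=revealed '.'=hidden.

Answer: ##....
##....
###...
##.#..
......
......

Derivation:
Click 1 (2,0) count=0: revealed 8 new [(0,0) (0,1) (1,0) (1,1) (2,0) (2,1) (3,0) (3,1)] -> total=8
Click 2 (3,3) count=2: revealed 1 new [(3,3)] -> total=9
Click 3 (2,2) count=2: revealed 1 new [(2,2)] -> total=10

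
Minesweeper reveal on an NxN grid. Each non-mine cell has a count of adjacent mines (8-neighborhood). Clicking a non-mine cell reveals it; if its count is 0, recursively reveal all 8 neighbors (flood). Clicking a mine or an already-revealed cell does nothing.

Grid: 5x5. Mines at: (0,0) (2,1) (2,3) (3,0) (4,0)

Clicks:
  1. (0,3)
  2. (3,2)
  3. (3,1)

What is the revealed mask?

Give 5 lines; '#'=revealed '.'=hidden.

Click 1 (0,3) count=0: revealed 8 new [(0,1) (0,2) (0,3) (0,4) (1,1) (1,2) (1,3) (1,4)] -> total=8
Click 2 (3,2) count=2: revealed 1 new [(3,2)] -> total=9
Click 3 (3,1) count=3: revealed 1 new [(3,1)] -> total=10

Answer: .####
.####
.....
.##..
.....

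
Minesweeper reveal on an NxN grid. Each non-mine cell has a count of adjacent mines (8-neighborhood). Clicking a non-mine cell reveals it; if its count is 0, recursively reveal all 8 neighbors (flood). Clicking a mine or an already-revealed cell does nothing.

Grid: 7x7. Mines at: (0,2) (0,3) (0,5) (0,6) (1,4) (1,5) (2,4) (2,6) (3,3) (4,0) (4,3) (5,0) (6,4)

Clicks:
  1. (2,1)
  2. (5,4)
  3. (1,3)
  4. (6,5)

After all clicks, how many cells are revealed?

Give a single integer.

Answer: 14

Derivation:
Click 1 (2,1) count=0: revealed 11 new [(0,0) (0,1) (1,0) (1,1) (1,2) (2,0) (2,1) (2,2) (3,0) (3,1) (3,2)] -> total=11
Click 2 (5,4) count=2: revealed 1 new [(5,4)] -> total=12
Click 3 (1,3) count=4: revealed 1 new [(1,3)] -> total=13
Click 4 (6,5) count=1: revealed 1 new [(6,5)] -> total=14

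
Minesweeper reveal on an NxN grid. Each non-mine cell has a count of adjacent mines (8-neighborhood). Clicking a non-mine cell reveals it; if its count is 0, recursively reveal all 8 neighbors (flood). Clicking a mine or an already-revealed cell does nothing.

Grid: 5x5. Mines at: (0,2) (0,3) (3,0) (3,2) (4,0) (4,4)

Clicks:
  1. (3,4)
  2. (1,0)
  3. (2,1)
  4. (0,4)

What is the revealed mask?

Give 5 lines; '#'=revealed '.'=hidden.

Click 1 (3,4) count=1: revealed 1 new [(3,4)] -> total=1
Click 2 (1,0) count=0: revealed 6 new [(0,0) (0,1) (1,0) (1,1) (2,0) (2,1)] -> total=7
Click 3 (2,1) count=2: revealed 0 new [(none)] -> total=7
Click 4 (0,4) count=1: revealed 1 new [(0,4)] -> total=8

Answer: ##..#
##...
##...
....#
.....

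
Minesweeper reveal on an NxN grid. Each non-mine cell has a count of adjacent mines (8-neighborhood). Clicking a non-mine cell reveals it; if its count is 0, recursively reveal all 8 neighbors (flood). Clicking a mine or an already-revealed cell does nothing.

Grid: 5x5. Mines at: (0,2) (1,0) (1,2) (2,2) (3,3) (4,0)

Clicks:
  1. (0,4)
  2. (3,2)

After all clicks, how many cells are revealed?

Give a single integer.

Click 1 (0,4) count=0: revealed 6 new [(0,3) (0,4) (1,3) (1,4) (2,3) (2,4)] -> total=6
Click 2 (3,2) count=2: revealed 1 new [(3,2)] -> total=7

Answer: 7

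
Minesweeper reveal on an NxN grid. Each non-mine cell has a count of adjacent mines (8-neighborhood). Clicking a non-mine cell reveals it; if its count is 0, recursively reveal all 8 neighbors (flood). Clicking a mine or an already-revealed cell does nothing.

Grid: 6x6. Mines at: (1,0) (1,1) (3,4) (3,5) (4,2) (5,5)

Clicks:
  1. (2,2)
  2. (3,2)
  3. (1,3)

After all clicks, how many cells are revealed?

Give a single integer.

Click 1 (2,2) count=1: revealed 1 new [(2,2)] -> total=1
Click 2 (3,2) count=1: revealed 1 new [(3,2)] -> total=2
Click 3 (1,3) count=0: revealed 11 new [(0,2) (0,3) (0,4) (0,5) (1,2) (1,3) (1,4) (1,5) (2,3) (2,4) (2,5)] -> total=13

Answer: 13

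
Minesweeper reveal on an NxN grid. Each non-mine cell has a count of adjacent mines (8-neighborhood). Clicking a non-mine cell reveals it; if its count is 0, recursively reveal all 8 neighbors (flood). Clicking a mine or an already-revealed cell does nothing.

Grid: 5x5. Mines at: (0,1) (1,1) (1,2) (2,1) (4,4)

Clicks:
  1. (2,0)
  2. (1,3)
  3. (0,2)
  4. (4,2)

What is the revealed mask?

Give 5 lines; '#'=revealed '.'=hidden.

Click 1 (2,0) count=2: revealed 1 new [(2,0)] -> total=1
Click 2 (1,3) count=1: revealed 1 new [(1,3)] -> total=2
Click 3 (0,2) count=3: revealed 1 new [(0,2)] -> total=3
Click 4 (4,2) count=0: revealed 8 new [(3,0) (3,1) (3,2) (3,3) (4,0) (4,1) (4,2) (4,3)] -> total=11

Answer: ..#..
...#.
#....
####.
####.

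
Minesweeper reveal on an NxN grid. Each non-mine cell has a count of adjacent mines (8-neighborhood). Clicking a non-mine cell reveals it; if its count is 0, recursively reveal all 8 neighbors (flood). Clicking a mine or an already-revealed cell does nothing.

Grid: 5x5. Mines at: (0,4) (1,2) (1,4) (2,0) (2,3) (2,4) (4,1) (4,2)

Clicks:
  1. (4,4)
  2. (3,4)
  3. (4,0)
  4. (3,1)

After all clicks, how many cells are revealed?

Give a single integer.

Answer: 6

Derivation:
Click 1 (4,4) count=0: revealed 4 new [(3,3) (3,4) (4,3) (4,4)] -> total=4
Click 2 (3,4) count=2: revealed 0 new [(none)] -> total=4
Click 3 (4,0) count=1: revealed 1 new [(4,0)] -> total=5
Click 4 (3,1) count=3: revealed 1 new [(3,1)] -> total=6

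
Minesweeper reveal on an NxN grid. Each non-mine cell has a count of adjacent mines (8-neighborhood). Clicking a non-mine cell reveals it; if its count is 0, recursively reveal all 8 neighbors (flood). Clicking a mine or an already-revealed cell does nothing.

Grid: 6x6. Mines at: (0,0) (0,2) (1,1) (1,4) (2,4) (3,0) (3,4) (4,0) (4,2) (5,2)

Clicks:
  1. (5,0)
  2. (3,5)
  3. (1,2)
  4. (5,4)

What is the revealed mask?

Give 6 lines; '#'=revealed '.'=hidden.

Answer: ......
..#...
......
.....#
...###
#..###

Derivation:
Click 1 (5,0) count=1: revealed 1 new [(5,0)] -> total=1
Click 2 (3,5) count=2: revealed 1 new [(3,5)] -> total=2
Click 3 (1,2) count=2: revealed 1 new [(1,2)] -> total=3
Click 4 (5,4) count=0: revealed 6 new [(4,3) (4,4) (4,5) (5,3) (5,4) (5,5)] -> total=9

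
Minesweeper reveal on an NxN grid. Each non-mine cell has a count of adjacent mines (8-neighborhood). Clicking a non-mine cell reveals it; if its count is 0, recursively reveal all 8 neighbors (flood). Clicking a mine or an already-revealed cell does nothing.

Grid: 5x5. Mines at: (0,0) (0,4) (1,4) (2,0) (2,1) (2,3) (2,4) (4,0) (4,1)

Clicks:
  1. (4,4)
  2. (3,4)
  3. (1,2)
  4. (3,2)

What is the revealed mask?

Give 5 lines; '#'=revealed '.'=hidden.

Click 1 (4,4) count=0: revealed 6 new [(3,2) (3,3) (3,4) (4,2) (4,3) (4,4)] -> total=6
Click 2 (3,4) count=2: revealed 0 new [(none)] -> total=6
Click 3 (1,2) count=2: revealed 1 new [(1,2)] -> total=7
Click 4 (3,2) count=3: revealed 0 new [(none)] -> total=7

Answer: .....
..#..
.....
..###
..###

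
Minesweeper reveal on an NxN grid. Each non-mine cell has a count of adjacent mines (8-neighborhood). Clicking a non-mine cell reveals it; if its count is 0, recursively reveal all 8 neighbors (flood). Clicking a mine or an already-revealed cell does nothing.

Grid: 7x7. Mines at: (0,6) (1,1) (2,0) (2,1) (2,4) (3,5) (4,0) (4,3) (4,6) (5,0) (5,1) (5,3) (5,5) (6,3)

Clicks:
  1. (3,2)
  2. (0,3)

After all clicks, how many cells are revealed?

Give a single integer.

Answer: 9

Derivation:
Click 1 (3,2) count=2: revealed 1 new [(3,2)] -> total=1
Click 2 (0,3) count=0: revealed 8 new [(0,2) (0,3) (0,4) (0,5) (1,2) (1,3) (1,4) (1,5)] -> total=9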